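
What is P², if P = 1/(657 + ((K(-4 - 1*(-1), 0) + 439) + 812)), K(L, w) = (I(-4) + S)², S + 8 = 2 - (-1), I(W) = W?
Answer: 1/3956121 ≈ 2.5277e-7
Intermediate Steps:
S = -5 (S = -8 + (2 - (-1)) = -8 + (2 - 1*(-1)) = -8 + (2 + 1) = -8 + 3 = -5)
K(L, w) = 81 (K(L, w) = (-4 - 5)² = (-9)² = 81)
P = 1/1989 (P = 1/(657 + ((81 + 439) + 812)) = 1/(657 + (520 + 812)) = 1/(657 + 1332) = 1/1989 ≈ 0.00050277)
P² = (1/1989)² = 1/3956121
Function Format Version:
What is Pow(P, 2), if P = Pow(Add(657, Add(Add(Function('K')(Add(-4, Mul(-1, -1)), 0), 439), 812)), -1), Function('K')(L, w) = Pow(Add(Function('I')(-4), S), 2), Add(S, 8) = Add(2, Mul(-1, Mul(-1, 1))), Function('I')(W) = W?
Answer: Rational(1, 3956121) ≈ 2.5277e-7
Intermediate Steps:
S = -5 (S = Add(-8, Add(2, Mul(-1, Mul(-1, 1)))) = Add(-8, Add(2, Mul(-1, -1))) = Add(-8, Add(2, 1)) = Add(-8, 3) = -5)
Function('K')(L, w) = 81 (Function('K')(L, w) = Pow(Add(-4, -5), 2) = Pow(-9, 2) = 81)
P = Rational(1, 1989) (P = Pow(Add(657, Add(Add(81, 439), 812)), -1) = Pow(Add(657, Add(520, 812)), -1) = Pow(Add(657, 1332), -1) = Pow(1989, -1) = Rational(1, 1989) ≈ 0.00050277)
Pow(P, 2) = Pow(Rational(1, 1989), 2) = Rational(1, 3956121)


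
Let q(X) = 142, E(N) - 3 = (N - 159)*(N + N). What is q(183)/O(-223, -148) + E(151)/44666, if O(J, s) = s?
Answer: -837462/826321 ≈ -1.0135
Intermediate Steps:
E(N) = 3 + 2*N*(-159 + N) (E(N) = 3 + (N - 159)*(N + N) = 3 + (-159 + N)*(2*N) = 3 + 2*N*(-159 + N))
q(183)/O(-223, -148) + E(151)/44666 = 142/(-148) + (3 - 318*151 + 2*151²)/44666 = 142*(-1/148) + (3 - 48018 + 2*22801)*(1/44666) = -71/74 + (3 - 48018 + 45602)*(1/44666) = -71/74 - 2413*1/44666 = -71/74 - 2413/44666 = -837462/826321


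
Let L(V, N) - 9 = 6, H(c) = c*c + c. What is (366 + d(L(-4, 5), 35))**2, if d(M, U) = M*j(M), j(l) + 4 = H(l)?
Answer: 15256836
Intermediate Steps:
H(c) = c + c**2 (H(c) = c**2 + c = c + c**2)
L(V, N) = 15 (L(V, N) = 9 + 6 = 15)
j(l) = -4 + l*(1 + l)
d(M, U) = M*(-4 + M*(1 + M))
(366 + d(L(-4, 5), 35))**2 = (366 + 15*(-4 + 15*(1 + 15)))**2 = (366 + 15*(-4 + 15*16))**2 = (366 + 15*(-4 + 240))**2 = (366 + 15*236)**2 = (366 + 3540)**2 = 3906**2 = 15256836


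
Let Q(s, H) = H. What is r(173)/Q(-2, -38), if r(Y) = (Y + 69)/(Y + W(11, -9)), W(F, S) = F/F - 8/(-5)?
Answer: -605/16682 ≈ -0.036267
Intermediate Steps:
W(F, S) = 13/5 (W(F, S) = 1 - 8*(-1/5) = 1 + 8/5 = 13/5)
r(Y) = (69 + Y)/(13/5 + Y) (r(Y) = (Y + 69)/(Y + 13/5) = (69 + Y)/(13/5 + Y))
r(173)/Q(-2, -38) = (5*(69 + 173)/(13 + 5*173))/(-38) = (5*242/(13 + 865))*(-1/38) = (5*242/878)*(-1/38) = (5*(1/878)*242)*(-1/38) = (605/439)*(-1/38) = -605/16682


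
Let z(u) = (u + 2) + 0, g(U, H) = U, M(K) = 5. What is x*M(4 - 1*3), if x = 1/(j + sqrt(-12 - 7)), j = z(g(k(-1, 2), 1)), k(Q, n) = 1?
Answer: 15/28 - 5*I*sqrt(19)/28 ≈ 0.53571 - 0.77837*I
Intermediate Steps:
z(u) = 2 + u (z(u) = (2 + u) + 0 = 2 + u)
j = 3 (j = 2 + 1 = 3)
x = 1/(3 + I*sqrt(19)) (x = 1/(3 + sqrt(-12 - 7)) = 1/(3 + sqrt(-19)) = 1/(3 + I*sqrt(19)) ≈ 0.10714 - 0.15567*I)
x*M(4 - 1*3) = (3/28 - I*sqrt(19)/28)*5 = 15/28 - 5*I*sqrt(19)/28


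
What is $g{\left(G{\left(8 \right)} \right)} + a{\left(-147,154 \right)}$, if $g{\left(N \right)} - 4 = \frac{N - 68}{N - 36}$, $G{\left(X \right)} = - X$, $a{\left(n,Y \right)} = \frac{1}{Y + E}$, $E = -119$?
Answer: $\frac{2216}{385} \approx 5.7558$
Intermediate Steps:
$a{\left(n,Y \right)} = \frac{1}{-119 + Y}$ ($a{\left(n,Y \right)} = \frac{1}{Y - 119} = \frac{1}{-119 + Y}$)
$g{\left(N \right)} = 4 + \frac{-68 + N}{-36 + N}$ ($g{\left(N \right)} = 4 + \frac{N - 68}{N - 36} = 4 + \frac{-68 + N}{-36 + N}$)
$g{\left(G{\left(8 \right)} \right)} + a{\left(-147,154 \right)} = \frac{-212 + 5 \left(\left(-1\right) 8\right)}{-36 - 8} + \frac{1}{-119 + 154} = \frac{-212 + 5 \left(-8\right)}{-36 - 8} + \frac{1}{35} = \frac{-212 - 40}{-44} + \frac{1}{35} = \left(- \frac{1}{44}\right) \left(-252\right) + \frac{1}{35} = \frac{63}{11} + \frac{1}{35} = \frac{2216}{385}$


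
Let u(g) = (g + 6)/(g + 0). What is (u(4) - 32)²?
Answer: 3481/4 ≈ 870.25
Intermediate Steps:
u(g) = (6 + g)/g
(u(4) - 32)² = ((6 + 4)/4 - 32)² = ((¼)*10 - 32)² = (5/2 - 32)² = (-59/2)² = 3481/4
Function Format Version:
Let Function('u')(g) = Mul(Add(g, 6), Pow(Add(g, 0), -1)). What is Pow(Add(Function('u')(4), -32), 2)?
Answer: Rational(3481, 4) ≈ 870.25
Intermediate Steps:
Function('u')(g) = Mul(Pow(g, -1), Add(6, g)) (Function('u')(g) = Mul(Add(6, g), Pow(g, -1)) = Mul(Pow(g, -1), Add(6, g)))
Pow(Add(Function('u')(4), -32), 2) = Pow(Add(Mul(Pow(4, -1), Add(6, 4)), -32), 2) = Pow(Add(Mul(Rational(1, 4), 10), -32), 2) = Pow(Add(Rational(5, 2), -32), 2) = Pow(Rational(-59, 2), 2) = Rational(3481, 4)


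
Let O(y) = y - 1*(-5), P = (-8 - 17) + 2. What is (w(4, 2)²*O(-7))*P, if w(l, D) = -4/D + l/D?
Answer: 0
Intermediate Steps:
P = -23 (P = -25 + 2 = -23)
O(y) = 5 + y (O(y) = y + 5 = 5 + y)
(w(4, 2)²*O(-7))*P = (((-4 + 4)/2)²*(5 - 7))*(-23) = (((½)*0)²*(-2))*(-23) = (0²*(-2))*(-23) = (0*(-2))*(-23) = 0*(-23) = 0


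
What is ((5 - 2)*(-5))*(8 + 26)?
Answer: -510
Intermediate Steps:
((5 - 2)*(-5))*(8 + 26) = (3*(-5))*34 = -15*34 = -510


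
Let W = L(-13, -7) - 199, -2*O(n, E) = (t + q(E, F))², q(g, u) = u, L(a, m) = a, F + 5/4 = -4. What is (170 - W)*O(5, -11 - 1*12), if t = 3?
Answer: -15471/16 ≈ -966.94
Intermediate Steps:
F = -21/4 (F = -5/4 - 4 = -21/4 ≈ -5.2500)
O(n, E) = -81/32 (O(n, E) = -(3 - 21/4)²/2 = -(-9/4)²/2 = -½*81/16 = -81/32)
W = -212 (W = -13 - 199 = -212)
(170 - W)*O(5, -11 - 1*12) = (170 - 1*(-212))*(-81/32) = (170 + 212)*(-81/32) = 382*(-81/32) = -15471/16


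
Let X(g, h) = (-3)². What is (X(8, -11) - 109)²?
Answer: 10000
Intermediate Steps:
X(g, h) = 9
(X(8, -11) - 109)² = (9 - 109)² = (-100)² = 10000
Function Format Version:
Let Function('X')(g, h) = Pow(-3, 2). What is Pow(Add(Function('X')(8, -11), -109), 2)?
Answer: 10000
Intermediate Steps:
Function('X')(g, h) = 9
Pow(Add(Function('X')(8, -11), -109), 2) = Pow(Add(9, -109), 2) = Pow(-100, 2) = 10000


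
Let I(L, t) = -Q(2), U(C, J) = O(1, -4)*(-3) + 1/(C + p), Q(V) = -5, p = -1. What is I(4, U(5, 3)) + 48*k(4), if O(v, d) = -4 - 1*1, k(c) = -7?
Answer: -331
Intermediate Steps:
O(v, d) = -5 (O(v, d) = -4 - 1 = -5)
U(C, J) = 15 + 1/(-1 + C) (U(C, J) = -5*(-3) + 1/(C - 1) = 15 + 1/(-1 + C))
I(L, t) = 5 (I(L, t) = -1*(-5) = 5)
I(4, U(5, 3)) + 48*k(4) = 5 + 48*(-7) = 5 - 336 = -331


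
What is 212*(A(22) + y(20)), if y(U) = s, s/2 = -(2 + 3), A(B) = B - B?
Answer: -2120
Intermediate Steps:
A(B) = 0
s = -10 (s = 2*(-(2 + 3)) = 2*(-1*5) = 2*(-5) = -10)
y(U) = -10
212*(A(22) + y(20)) = 212*(0 - 10) = 212*(-10) = -2120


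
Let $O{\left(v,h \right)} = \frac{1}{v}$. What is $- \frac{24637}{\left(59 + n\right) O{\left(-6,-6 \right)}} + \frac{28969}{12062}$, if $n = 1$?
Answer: $\frac{74365296}{30155} \approx 2466.1$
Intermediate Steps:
$- \frac{24637}{\left(59 + n\right) O{\left(-6,-6 \right)}} + \frac{28969}{12062} = - \frac{24637}{\left(59 + 1\right) \frac{1}{-6}} + \frac{28969}{12062} = - \frac{24637}{60 \left(- \frac{1}{6}\right)} + 28969 \cdot \frac{1}{12062} = - \frac{24637}{-10} + \frac{28969}{12062} = \left(-24637\right) \left(- \frac{1}{10}\right) + \frac{28969}{12062} = \frac{24637}{10} + \frac{28969}{12062} = \frac{74365296}{30155}$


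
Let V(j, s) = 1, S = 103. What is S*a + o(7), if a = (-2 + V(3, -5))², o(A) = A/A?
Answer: 104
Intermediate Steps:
o(A) = 1
a = 1 (a = (-2 + 1)² = (-1)² = 1)
S*a + o(7) = 103*1 + 1 = 103 + 1 = 104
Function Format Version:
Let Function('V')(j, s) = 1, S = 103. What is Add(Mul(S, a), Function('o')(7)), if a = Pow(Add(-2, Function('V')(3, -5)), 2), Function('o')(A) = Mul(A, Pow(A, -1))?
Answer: 104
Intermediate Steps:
Function('o')(A) = 1
a = 1 (a = Pow(Add(-2, 1), 2) = Pow(-1, 2) = 1)
Add(Mul(S, a), Function('o')(7)) = Add(Mul(103, 1), 1) = Add(103, 1) = 104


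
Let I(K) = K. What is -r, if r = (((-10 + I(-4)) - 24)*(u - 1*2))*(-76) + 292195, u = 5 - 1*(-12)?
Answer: -335515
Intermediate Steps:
u = 17 (u = 5 + 12 = 17)
r = 335515 (r = (((-10 - 4) - 24)*(17 - 1*2))*(-76) + 292195 = ((-14 - 24)*(17 - 2))*(-76) + 292195 = -38*15*(-76) + 292195 = -570*(-76) + 292195 = 43320 + 292195 = 335515)
-r = -1*335515 = -335515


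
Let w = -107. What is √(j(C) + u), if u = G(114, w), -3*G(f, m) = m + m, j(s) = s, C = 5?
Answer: √687/3 ≈ 8.7369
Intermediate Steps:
G(f, m) = -2*m/3 (G(f, m) = -(m + m)/3 = -2*m/3)
u = 214/3 (u = -⅔*(-107) = 214/3 ≈ 71.333)
√(j(C) + u) = √(5 + 214/3) = √(229/3) = √687/3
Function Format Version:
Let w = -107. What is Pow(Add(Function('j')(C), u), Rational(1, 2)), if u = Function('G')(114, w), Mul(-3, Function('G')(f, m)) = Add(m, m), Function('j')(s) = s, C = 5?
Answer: Mul(Rational(1, 3), Pow(687, Rational(1, 2))) ≈ 8.7369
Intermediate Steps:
Function('G')(f, m) = Mul(Rational(-2, 3), m) (Function('G')(f, m) = Mul(Rational(-1, 3), Add(m, m)) = Mul(Rational(-1, 3), Mul(2, m)) = Mul(Rational(-2, 3), m))
u = Rational(214, 3) (u = Mul(Rational(-2, 3), -107) = Rational(214, 3) ≈ 71.333)
Pow(Add(Function('j')(C), u), Rational(1, 2)) = Pow(Add(5, Rational(214, 3)), Rational(1, 2)) = Pow(Rational(229, 3), Rational(1, 2)) = Mul(Rational(1, 3), Pow(687, Rational(1, 2)))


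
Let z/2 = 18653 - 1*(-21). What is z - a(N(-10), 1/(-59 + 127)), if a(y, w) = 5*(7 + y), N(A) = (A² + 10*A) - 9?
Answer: 37358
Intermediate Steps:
z = 37348 (z = 2*(18653 - 1*(-21)) = 2*(18653 + 21) = 2*18674 = 37348)
N(A) = -9 + A² + 10*A
a(y, w) = 35 + 5*y
z - a(N(-10), 1/(-59 + 127)) = 37348 - (35 + 5*(-9 + (-10)² + 10*(-10))) = 37348 - (35 + 5*(-9 + 100 - 100)) = 37348 - (35 + 5*(-9)) = 37348 - (35 - 45) = 37348 - 1*(-10) = 37348 + 10 = 37358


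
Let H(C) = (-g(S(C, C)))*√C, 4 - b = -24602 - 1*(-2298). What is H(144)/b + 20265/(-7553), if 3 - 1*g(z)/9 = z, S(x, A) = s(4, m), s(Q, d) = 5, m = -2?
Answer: -412491/154297 ≈ -2.6734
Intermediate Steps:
S(x, A) = 5
g(z) = 27 - 9*z
b = 22308 (b = 4 - (-24602 - 1*(-2298)) = 4 - (-24602 + 2298) = 4 - 1*(-22304) = 4 + 22304 = 22308)
H(C) = 18*√C (H(C) = (-(27 - 9*5))*√C = (-(27 - 45))*√C = (-1*(-18))*√C = 18*√C)
H(144)/b + 20265/(-7553) = (18*√144)/22308 + 20265/(-7553) = (18*12)*(1/22308) + 20265*(-1/7553) = 216*(1/22308) - 2895/1079 = 18/1859 - 2895/1079 = -412491/154297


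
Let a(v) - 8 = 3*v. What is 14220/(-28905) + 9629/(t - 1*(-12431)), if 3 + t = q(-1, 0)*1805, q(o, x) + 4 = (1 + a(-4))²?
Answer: -1782361/41339931 ≈ -0.043115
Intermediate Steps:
a(v) = 8 + 3*v
q(o, x) = 5 (q(o, x) = -4 + (1 + (8 + 3*(-4)))² = -4 + (1 + (8 - 12))² = -4 + (1 - 4)² = -4 + (-3)² = -4 + 9 = 5)
t = 9022 (t = -3 + 5*1805 = -3 + 9025 = 9022)
14220/(-28905) + 9629/(t - 1*(-12431)) = 14220/(-28905) + 9629/(9022 - 1*(-12431)) = 14220*(-1/28905) + 9629/(9022 + 12431) = -948/1927 + 9629/21453 = -1782361/41339931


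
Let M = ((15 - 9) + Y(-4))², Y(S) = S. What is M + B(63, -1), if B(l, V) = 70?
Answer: 74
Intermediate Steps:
M = 4 (M = ((15 - 9) - 4)² = (6 - 4)² = 2² = 4)
M + B(63, -1) = 4 + 70 = 74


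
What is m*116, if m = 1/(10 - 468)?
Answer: -58/229 ≈ -0.25327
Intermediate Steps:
m = -1/458 (m = 1/(-458) = -1/458 ≈ -0.0021834)
m*116 = -1/458*116 = -58/229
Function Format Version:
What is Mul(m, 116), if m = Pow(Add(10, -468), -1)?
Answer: Rational(-58, 229) ≈ -0.25327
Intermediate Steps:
m = Rational(-1, 458) (m = Pow(-458, -1) = Rational(-1, 458) ≈ -0.0021834)
Mul(m, 116) = Mul(Rational(-1, 458), 116) = Rational(-58, 229)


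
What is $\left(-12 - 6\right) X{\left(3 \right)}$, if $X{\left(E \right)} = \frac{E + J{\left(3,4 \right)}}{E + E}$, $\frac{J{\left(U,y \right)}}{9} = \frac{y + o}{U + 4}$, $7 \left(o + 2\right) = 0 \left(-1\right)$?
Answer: $- \frac{117}{7} \approx -16.714$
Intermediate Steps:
$o = -2$ ($o = -2 + \frac{0 \left(-1\right)}{7} = -2 + \frac{1}{7} \cdot 0 = -2 + 0 = -2$)
$J{\left(U,y \right)} = \frac{9 \left(-2 + y\right)}{4 + U}$ ($J{\left(U,y \right)} = 9 \frac{y - 2}{U + 4} = 9 \frac{-2 + y}{4 + U} = \frac{9 \left(-2 + y\right)}{4 + U}$)
$X{\left(E \right)} = \frac{\frac{18}{7} + E}{2 E}$ ($X{\left(E \right)} = \frac{E + \frac{9 \left(-2 + 4\right)}{4 + 3}}{E + E} = \frac{E + 9 \cdot \frac{1}{7} \cdot 2}{2 E} = \left(E + 9 \cdot \frac{1}{7} \cdot 2\right) \frac{1}{2 E} = \left(E + \frac{18}{7}\right) \frac{1}{2 E} = \left(\frac{18}{7} + E\right) \frac{1}{2 E} = \frac{\frac{18}{7} + E}{2 E}$)
$\left(-12 - 6\right) X{\left(3 \right)} = \left(-12 - 6\right) \frac{18 + 7 \cdot 3}{14 \cdot 3} = - 18 \cdot \frac{1}{14} \cdot \frac{1}{3} \left(18 + 21\right) = - 18 \cdot \frac{1}{14} \cdot \frac{1}{3} \cdot 39 = \left(-18\right) \frac{13}{14} = - \frac{117}{7}$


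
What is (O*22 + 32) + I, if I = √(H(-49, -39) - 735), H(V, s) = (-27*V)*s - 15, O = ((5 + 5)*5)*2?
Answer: 2232 + I*√52347 ≈ 2232.0 + 228.79*I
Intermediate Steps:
O = 100 (O = (10*5)*2 = 50*2 = 100)
H(V, s) = -15 - 27*V*s (H(V, s) = -27*V*s - 15 = -15 - 27*V*s)
I = I*√52347 (I = √((-15 - 27*(-49)*(-39)) - 735) = √((-15 - 51597) - 735) = √(-51612 - 735) = √(-52347) = I*√52347 ≈ 228.79*I)
(O*22 + 32) + I = (100*22 + 32) + I*√52347 = (2200 + 32) + I*√52347 = 2232 + I*√52347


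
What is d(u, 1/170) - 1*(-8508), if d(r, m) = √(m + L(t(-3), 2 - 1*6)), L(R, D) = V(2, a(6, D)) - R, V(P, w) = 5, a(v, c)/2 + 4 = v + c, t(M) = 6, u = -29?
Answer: 8508 + 13*I*√170/170 ≈ 8508.0 + 0.99705*I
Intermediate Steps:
a(v, c) = -8 + 2*c + 2*v (a(v, c) = -8 + 2*(v + c) = -8 + 2*(c + v) = -8 + (2*c + 2*v) = -8 + 2*c + 2*v)
L(R, D) = 5 - R
d(r, m) = √(-1 + m) (d(r, m) = √(m + (5 - 1*6)) = √(m + (5 - 6)) = √(m - 1) = √(-1 + m))
d(u, 1/170) - 1*(-8508) = √(-1 + 1/170) - 1*(-8508) = √(-1 + 1/170) + 8508 = √(-169/170) + 8508 = 13*I*√170/170 + 8508 = 8508 + 13*I*√170/170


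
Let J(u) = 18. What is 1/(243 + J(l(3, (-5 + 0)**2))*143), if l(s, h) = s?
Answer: 1/2817 ≈ 0.00035499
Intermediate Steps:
1/(243 + J(l(3, (-5 + 0)**2))*143) = 1/(243 + 18*143) = 1/(243 + 2574) = 1/2817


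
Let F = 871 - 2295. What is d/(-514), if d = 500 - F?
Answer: -962/257 ≈ -3.7432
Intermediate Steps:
F = -1424
d = 1924 (d = 500 - 1*(-1424) = 500 + 1424 = 1924)
d/(-514) = 1924/(-514) = 1924*(-1/514) = -962/257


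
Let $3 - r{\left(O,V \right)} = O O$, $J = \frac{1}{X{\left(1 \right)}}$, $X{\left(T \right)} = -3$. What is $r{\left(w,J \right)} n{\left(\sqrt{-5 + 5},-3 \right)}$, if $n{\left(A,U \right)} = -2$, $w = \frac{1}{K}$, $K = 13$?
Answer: $- \frac{1012}{169} \approx -5.9882$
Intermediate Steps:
$J = - \frac{1}{3}$ ($J = \frac{1}{-3} = - \frac{1}{3} \approx -0.33333$)
$w = \frac{1}{13} \approx 0.076923$
$r{\left(O,V \right)} = 3 - O^{2}$ ($r{\left(O,V \right)} = 3 - O O = 3 - O^{2}$)
$r{\left(w,J \right)} n{\left(\sqrt{-5 + 5},-3 \right)} = \left(3 - \left(\frac{1}{13}\right)^{2}\right) \left(-2\right) = \left(3 - \frac{1}{169}\right) \left(-2\right) = \frac{506}{169} \left(-2\right) = - \frac{1012}{169}$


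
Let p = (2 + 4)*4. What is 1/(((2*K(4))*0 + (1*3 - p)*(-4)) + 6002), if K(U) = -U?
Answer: 1/6086 ≈ 0.00016431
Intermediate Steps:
p = 24 (p = 6*4 = 24)
1/(((2*K(4))*0 + (1*3 - p)*(-4)) + 6002) = 1/(((2*(-1*4))*0 + (1*3 - 1*24)*(-4)) + 6002) = 1/(((2*(-4))*0 + (3 - 24)*(-4)) + 6002) = 1/((-8*0 - 21*(-4)) + 6002) = 1/((0 + 84) + 6002) = 1/(84 + 6002) = 1/6086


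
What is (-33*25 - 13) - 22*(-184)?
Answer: 3210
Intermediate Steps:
(-33*25 - 13) - 22*(-184) = (-825 - 13) - 1*(-4048) = -838 + 4048 = 3210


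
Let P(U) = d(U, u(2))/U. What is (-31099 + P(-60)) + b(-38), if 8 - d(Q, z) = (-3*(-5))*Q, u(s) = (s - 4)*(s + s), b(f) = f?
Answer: -467282/15 ≈ -31152.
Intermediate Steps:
u(s) = 2*s*(-4 + s) (u(s) = (-4 + s)*(2*s) = 2*s*(-4 + s))
d(Q, z) = 8 - 15*Q (d(Q, z) = 8 - (-3*(-5))*Q = 8 - 15*Q)
P(U) = (8 - 15*U)/U
(-31099 + P(-60)) + b(-38) = (-31099 + (-15 + 8/(-60))) - 38 = (-31099 + (-15 + 8*(-1/60))) - 38 = (-31099 + (-15 - 2/15)) - 38 = (-31099 - 227/15) - 38 = -466712/15 - 38 = -467282/15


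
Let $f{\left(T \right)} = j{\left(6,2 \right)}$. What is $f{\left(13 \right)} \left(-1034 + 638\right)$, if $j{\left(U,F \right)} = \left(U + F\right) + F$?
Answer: $-3960$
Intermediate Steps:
$j{\left(U,F \right)} = U + 2 F$ ($j{\left(U,F \right)} = \left(F + U\right) + F = U + 2 F$)
$f{\left(T \right)} = 10$ ($f{\left(T \right)} = 6 + 2 \cdot 2 = 6 + 4 = 10$)
$f{\left(13 \right)} \left(-1034 + 638\right) = 10 \left(-1034 + 638\right) = 10 \left(-396\right) = -3960$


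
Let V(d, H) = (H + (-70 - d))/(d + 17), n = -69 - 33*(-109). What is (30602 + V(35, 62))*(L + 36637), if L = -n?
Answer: 52685060449/52 ≈ 1.0132e+9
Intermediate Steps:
n = 3528 (n = -69 + 3597 = 3528)
V(d, H) = (-70 + H - d)/(17 + d)
L = -3528 (L = -1*3528 = -3528)
(30602 + V(35, 62))*(L + 36637) = (30602 + (-70 + 62 - 1*35)/(17 + 35))*(-3528 + 36637) = (30602 + (-70 + 62 - 35)/52)*33109 = (30602 + (1/52)*(-43))*33109 = (30602 - 43/52)*33109 = (1591261/52)*33109 = 52685060449/52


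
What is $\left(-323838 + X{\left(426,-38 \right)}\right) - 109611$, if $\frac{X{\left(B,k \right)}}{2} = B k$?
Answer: $-465825$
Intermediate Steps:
$X{\left(B,k \right)} = 2 B k$
$\left(-323838 + X{\left(426,-38 \right)}\right) - 109611 = \left(-323838 + 2 \cdot 426 \left(-38\right)\right) - 109611 = \left(-323838 - 32376\right) - 109611 = -356214 - 109611 = -465825$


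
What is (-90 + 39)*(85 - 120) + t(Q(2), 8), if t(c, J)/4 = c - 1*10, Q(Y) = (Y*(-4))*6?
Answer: 1553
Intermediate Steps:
Q(Y) = -24*Y (Q(Y) = -4*Y*6 = -24*Y)
t(c, J) = -40 + 4*c (t(c, J) = 4*(c - 1*10) = 4*(c - 10) = 4*(-10 + c) = -40 + 4*c)
(-90 + 39)*(85 - 120) + t(Q(2), 8) = (-90 + 39)*(85 - 120) + (-40 + 4*(-24*2)) = -51*(-35) + (-40 + 4*(-48)) = 1785 + (-40 - 192) = 1785 - 232 = 1553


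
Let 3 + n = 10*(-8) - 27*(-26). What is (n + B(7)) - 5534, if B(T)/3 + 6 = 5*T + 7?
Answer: -4807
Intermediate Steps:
n = 619 (n = -3 + (10*(-8) - 27*(-26)) = -3 + (-80 + 702) = -3 + 622 = 619)
B(T) = 3 + 15*T (B(T) = -18 + 3*(5*T + 7) = -18 + 3*(7 + 5*T) = -18 + (21 + 15*T) = 3 + 15*T)
(n + B(7)) - 5534 = (619 + (3 + 15*7)) - 5534 = (619 + (3 + 105)) - 5534 = (619 + 108) - 5534 = 727 - 5534 = -4807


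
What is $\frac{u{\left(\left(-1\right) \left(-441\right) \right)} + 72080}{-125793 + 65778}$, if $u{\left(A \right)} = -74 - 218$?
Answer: $- \frac{71788}{60015} \approx -1.1962$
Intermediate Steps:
$u{\left(A \right)} = -292$ ($u{\left(A \right)} = -74 - 218 = -292$)
$\frac{u{\left(\left(-1\right) \left(-441\right) \right)} + 72080}{-125793 + 65778} = \frac{-292 + 72080}{-125793 + 65778} = \frac{71788}{-60015} = 71788 \left(- \frac{1}{60015}\right) = - \frac{71788}{60015}$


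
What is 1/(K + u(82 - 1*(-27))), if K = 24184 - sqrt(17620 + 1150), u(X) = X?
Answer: 24293/590131079 + sqrt(18770)/590131079 ≈ 4.1398e-5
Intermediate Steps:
K = 24184 - sqrt(18770) ≈ 24047.
1/(K + u(82 - 1*(-27))) = 1/((24184 - sqrt(18770)) + (82 - 1*(-27))) = 1/((24184 - sqrt(18770)) + (82 + 27)) = 1/((24184 - sqrt(18770)) + 109) = 1/(24293 - sqrt(18770))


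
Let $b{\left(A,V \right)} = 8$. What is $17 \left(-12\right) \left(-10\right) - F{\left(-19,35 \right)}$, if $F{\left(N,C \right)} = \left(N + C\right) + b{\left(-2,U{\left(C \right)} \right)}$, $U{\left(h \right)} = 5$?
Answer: $2016$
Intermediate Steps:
$F{\left(N,C \right)} = 8 + C + N$ ($F{\left(N,C \right)} = \left(N + C\right) + 8 = \left(C + N\right) + 8 = 8 + C + N$)
$17 \left(-12\right) \left(-10\right) - F{\left(-19,35 \right)} = 17 \left(-12\right) \left(-10\right) - \left(8 + 35 - 19\right) = \left(-204\right) \left(-10\right) - 24 = 2040 - 24 = 2016$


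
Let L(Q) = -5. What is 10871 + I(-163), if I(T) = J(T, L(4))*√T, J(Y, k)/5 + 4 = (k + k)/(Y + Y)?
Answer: 10871 - 3235*I*√163/163 ≈ 10871.0 - 253.38*I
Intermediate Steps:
J(Y, k) = -20 + 5*k/Y (J(Y, k) = -20 + 5*((k + k)/(Y + Y)) = -20 + 5*((2*k)/((2*Y))) = -20 + 5*((2*k)*(1/(2*Y))) = -20 + 5*(k/Y) = -20 + 5*k/Y)
I(T) = √T*(-20 - 25/T) (I(T) = (-20 + 5*(-5)/T)*√T = (-20 - 25/T)*√T = √T*(-20 - 25/T))
10871 + I(-163) = 10871 + 5*(-5 - 4*(-163))/√(-163) = 10871 + 5*(-I*√163/163)*(-5 + 652) = 10871 + 5*(-I*√163/163)*647 = 10871 - 3235*I*√163/163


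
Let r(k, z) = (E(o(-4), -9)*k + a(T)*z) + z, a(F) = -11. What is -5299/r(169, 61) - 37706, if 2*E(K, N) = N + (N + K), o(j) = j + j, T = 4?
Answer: -15119349/401 ≈ -37704.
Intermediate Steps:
o(j) = 2*j
E(K, N) = N + K/2 (E(K, N) = (N + (N + K))/2 = (N + (K + N))/2 = (K + 2*N)/2 = N + K/2)
r(k, z) = -13*k - 10*z (r(k, z) = ((-9 + (2*(-4))/2)*k - 11*z) + z = ((-9 + (1/2)*(-8))*k - 11*z) + z = ((-9 - 4)*k - 11*z) + z = (-13*k - 11*z) + z = -13*k - 10*z)
-5299/r(169, 61) - 37706 = -5299/(-13*169 - 10*61) - 37706 = -5299/(-2197 - 610) - 37706 = -5299/(-2807) - 37706 = -5299*(-1/2807) - 37706 = 757/401 - 37706 = -15119349/401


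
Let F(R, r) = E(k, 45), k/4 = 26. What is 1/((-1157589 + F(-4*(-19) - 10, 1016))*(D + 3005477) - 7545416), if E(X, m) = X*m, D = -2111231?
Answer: -1/1030991807030 ≈ -9.6994e-13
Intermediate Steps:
k = 104 (k = 4*26 = 104)
F(R, r) = 4680 (F(R, r) = 104*45 = 4680)
1/((-1157589 + F(-4*(-19) - 10, 1016))*(D + 3005477) - 7545416) = 1/((-1157589 + 4680)*(-2111231 + 3005477) - 7545416) = 1/(-1152909*894246 - 7545416) = 1/(-1030984261614 - 7545416) = 1/(-1030991807030) = -1/1030991807030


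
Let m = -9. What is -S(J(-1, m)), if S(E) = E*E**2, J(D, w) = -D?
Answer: -1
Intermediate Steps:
S(E) = E**3
-S(J(-1, m)) = -(-1*(-1))**3 = -1*1**3 = -1*1 = -1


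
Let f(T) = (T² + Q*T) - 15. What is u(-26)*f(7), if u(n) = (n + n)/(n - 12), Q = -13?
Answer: -78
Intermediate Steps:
u(n) = 2*n/(-12 + n) (u(n) = (2*n)/(-12 + n) = 2*n/(-12 + n))
f(T) = -15 + T² - 13*T (f(T) = (T² - 13*T) - 15 = -15 + T² - 13*T)
u(-26)*f(7) = (2*(-26)/(-12 - 26))*(-15 + 7² - 13*7) = (2*(-26)/(-38))*(-15 + 49 - 91) = (2*(-26)*(-1/38))*(-57) = (26/19)*(-57) = -78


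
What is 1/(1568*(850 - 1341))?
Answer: -1/769888 ≈ -1.2989e-6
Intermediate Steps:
1/(1568*(850 - 1341)) = 1/(1568*(-491)) = 1/(-769888) = -1/769888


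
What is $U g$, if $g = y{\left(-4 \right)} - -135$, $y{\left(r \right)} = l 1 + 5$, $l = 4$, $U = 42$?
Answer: $6048$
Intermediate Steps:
$y{\left(r \right)} = 9$ ($y{\left(r \right)} = 4 \cdot 1 + 5 = 4 + 5 = 9$)
$g = 144$ ($g = 9 - -135 = 9 + 135 = 144$)
$U g = 42 \cdot 144 = 6048$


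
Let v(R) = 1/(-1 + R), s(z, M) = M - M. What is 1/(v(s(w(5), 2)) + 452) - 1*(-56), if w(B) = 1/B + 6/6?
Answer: 25257/451 ≈ 56.002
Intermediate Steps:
w(B) = 1 + 1/B (w(B) = 1/B + 6*(⅙) = 1/B + 1 = 1 + 1/B)
s(z, M) = 0
1/(v(s(w(5), 2)) + 452) - 1*(-56) = 1/(1/(-1 + 0) + 452) - 1*(-56) = 1/(1/(-1) + 452) + 56 = 1/(-1 + 452) + 56 = 1/451 + 56 = 25257/451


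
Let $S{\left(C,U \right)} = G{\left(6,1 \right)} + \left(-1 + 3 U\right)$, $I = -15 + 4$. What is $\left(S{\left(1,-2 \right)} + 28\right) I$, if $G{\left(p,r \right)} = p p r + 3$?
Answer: $-660$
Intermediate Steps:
$G{\left(p,r \right)} = 3 + r p^{2}$ ($G{\left(p,r \right)} = p^{2} r + 3 = r p^{2} + 3 = 3 + r p^{2}$)
$I = -11$
$S{\left(C,U \right)} = 38 + 3 U$ ($S{\left(C,U \right)} = \left(3 + 1 \cdot 6^{2}\right) + \left(-1 + 3 U\right) = \left(3 + 1 \cdot 36\right) + \left(-1 + 3 U\right) = \left(3 + 36\right) + \left(-1 + 3 U\right) = 39 + \left(-1 + 3 U\right) = 38 + 3 U$)
$\left(S{\left(1,-2 \right)} + 28\right) I = \left(\left(38 + 3 \left(-2\right)\right) + 28\right) \left(-11\right) = \left(\left(38 - 6\right) + 28\right) \left(-11\right) = \left(32 + 28\right) \left(-11\right) = 60 \left(-11\right) = -660$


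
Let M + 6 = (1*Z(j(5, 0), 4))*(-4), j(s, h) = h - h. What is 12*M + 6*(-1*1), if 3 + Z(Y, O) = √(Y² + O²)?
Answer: -126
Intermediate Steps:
j(s, h) = 0
Z(Y, O) = -3 + √(O² + Y²) (Z(Y, O) = -3 + √(Y² + O²) = -3 + √(O² + Y²))
M = -10 (M = -6 + (1*(-3 + √(4² + 0²)))*(-4) = -6 + (1*(-3 + √(16 + 0)))*(-4) = -6 + (1*(-3 + √16))*(-4) = -6 + (1*(-3 + 4))*(-4) = -6 + (1*1)*(-4) = -6 + 1*(-4) = -6 - 4 = -10)
12*M + 6*(-1*1) = 12*(-10) + 6*(-1*1) = -120 + 6*(-1) = -120 - 6 = -126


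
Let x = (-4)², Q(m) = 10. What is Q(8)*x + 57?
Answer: 217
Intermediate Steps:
x = 16
Q(8)*x + 57 = 10*16 + 57 = 160 + 57 = 217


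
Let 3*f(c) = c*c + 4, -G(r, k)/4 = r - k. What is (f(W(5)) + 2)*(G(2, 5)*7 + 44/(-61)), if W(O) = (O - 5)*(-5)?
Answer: 50800/183 ≈ 277.60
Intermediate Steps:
W(O) = 25 - 5*O (W(O) = (-5 + O)*(-5) = 25 - 5*O)
G(r, k) = -4*r + 4*k (G(r, k) = -4*(r - k) = -4*r + 4*k)
f(c) = 4/3 + c²/3 (f(c) = (c*c + 4)/3 = (c² + 4)/3 = (4 + c²)/3 = 4/3 + c²/3)
(f(W(5)) + 2)*(G(2, 5)*7 + 44/(-61)) = ((4/3 + (25 - 5*5)²/3) + 2)*((-4*2 + 4*5)*7 + 44/(-61)) = ((4/3 + (25 - 25)²/3) + 2)*((-8 + 20)*7 + 44*(-1/61)) = ((4/3 + (⅓)*0²) + 2)*(12*7 - 44/61) = ((4/3 + (⅓)*0) + 2)*(84 - 44/61) = ((4/3 + 0) + 2)*(5080/61) = (4/3 + 2)*(5080/61) = (10/3)*(5080/61) = 50800/183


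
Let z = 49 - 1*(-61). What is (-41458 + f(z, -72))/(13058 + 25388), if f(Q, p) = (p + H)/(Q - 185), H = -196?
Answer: -1554541/1441725 ≈ -1.0783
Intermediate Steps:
z = 110 (z = 49 + 61 = 110)
f(Q, p) = (-196 + p)/(-185 + Q) (f(Q, p) = (p - 196)/(Q - 185) = (-196 + p)/(-185 + Q))
(-41458 + f(z, -72))/(13058 + 25388) = (-41458 + (-196 - 72)/(-185 + 110))/(13058 + 25388) = (-41458 - 268/(-75))/38446 = (-41458 - 1/75*(-268))*(1/38446) = (-41458 + 268/75)*(1/38446) = -3109082/75*1/38446 = -1554541/1441725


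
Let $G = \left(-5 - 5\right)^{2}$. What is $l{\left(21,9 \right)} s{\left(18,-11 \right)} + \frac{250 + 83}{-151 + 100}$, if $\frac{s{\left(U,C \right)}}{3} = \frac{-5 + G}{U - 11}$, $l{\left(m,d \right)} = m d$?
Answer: $\frac{130704}{17} \approx 7688.5$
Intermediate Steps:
$G = 100$ ($G = \left(-10\right)^{2} = 100$)
$l{\left(m,d \right)} = d m$
$s{\left(U,C \right)} = \frac{285}{-11 + U}$ ($s{\left(U,C \right)} = 3 \frac{-5 + 100}{U - 11} = 3 \frac{95}{-11 + U} = \frac{285}{-11 + U}$)
$l{\left(21,9 \right)} s{\left(18,-11 \right)} + \frac{250 + 83}{-151 + 100} = 9 \cdot 21 \frac{285}{-11 + 18} + \frac{250 + 83}{-151 + 100} = 189 \cdot \frac{285}{7} + \frac{333}{-51} = 189 \cdot 285 \cdot \frac{1}{7} + 333 \left(- \frac{1}{51}\right) = 189 \cdot \frac{285}{7} - \frac{111}{17} = 7695 - \frac{111}{17} = \frac{130704}{17}$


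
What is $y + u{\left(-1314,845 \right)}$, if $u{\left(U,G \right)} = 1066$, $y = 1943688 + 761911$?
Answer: $2706665$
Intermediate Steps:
$y = 2705599$
$y + u{\left(-1314,845 \right)} = 2705599 + 1066 = 2706665$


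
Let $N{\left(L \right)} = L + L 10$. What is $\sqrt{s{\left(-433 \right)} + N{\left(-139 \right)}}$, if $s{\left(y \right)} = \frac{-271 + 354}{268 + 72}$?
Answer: $\frac{27 i \sqrt{60605}}{170} \approx 39.099 i$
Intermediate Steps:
$N{\left(L \right)} = 11 L$ ($N{\left(L \right)} = L + 10 L = 11 L$)
$s{\left(y \right)} = \frac{83}{340}$
$\sqrt{s{\left(-433 \right)} + N{\left(-139 \right)}} = \sqrt{\frac{83}{340} + 11 \left(-139\right)} = \sqrt{\frac{83}{340} - 1529} = \sqrt{- \frac{519777}{340}} = \frac{27 i \sqrt{60605}}{170}$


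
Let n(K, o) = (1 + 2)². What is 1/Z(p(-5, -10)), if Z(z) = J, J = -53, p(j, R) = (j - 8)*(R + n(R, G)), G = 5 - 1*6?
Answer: -1/53 ≈ -0.018868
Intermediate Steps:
G = -1 (G = 5 - 6 = -1)
n(K, o) = 9 (n(K, o) = 3² = 9)
p(j, R) = (-8 + j)*(9 + R) (p(j, R) = (j - 8)*(R + 9) = (-8 + j)*(9 + R))
Z(z) = -53
1/Z(p(-5, -10)) = 1/(-53) = -1/53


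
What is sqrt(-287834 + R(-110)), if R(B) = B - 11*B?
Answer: I*sqrt(286734) ≈ 535.48*I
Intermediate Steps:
R(B) = -10*B
sqrt(-287834 + R(-110)) = sqrt(-287834 - 10*(-110)) = sqrt(-287834 + 1100) = sqrt(-286734) = I*sqrt(286734)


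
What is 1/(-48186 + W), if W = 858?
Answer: -1/47328 ≈ -2.1129e-5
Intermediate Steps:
1/(-48186 + W) = 1/(-48186 + 858) = 1/(-47328) = -1/47328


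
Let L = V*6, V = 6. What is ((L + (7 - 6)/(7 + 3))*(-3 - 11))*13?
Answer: -32851/5 ≈ -6570.2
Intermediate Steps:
L = 36 (L = 6*6 = 36)
((L + (7 - 6)/(7 + 3))*(-3 - 11))*13 = ((36 + (7 - 6)/(7 + 3))*(-3 - 11))*13 = ((36 + 1/10)*(-14))*13 = ((36 + 1*(⅒))*(-14))*13 = ((36 + ⅒)*(-14))*13 = ((361/10)*(-14))*13 = -2527/5*13 = -32851/5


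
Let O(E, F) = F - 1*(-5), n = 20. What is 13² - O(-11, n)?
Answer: 144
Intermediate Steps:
O(E, F) = 5 + F (O(E, F) = F + 5 = 5 + F)
13² - O(-11, n) = 13² - (5 + 20) = 169 - 1*25 = 169 - 25 = 144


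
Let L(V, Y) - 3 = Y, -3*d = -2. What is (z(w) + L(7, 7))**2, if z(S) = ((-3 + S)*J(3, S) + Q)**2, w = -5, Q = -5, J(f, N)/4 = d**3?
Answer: 25654749241/531441 ≈ 48274.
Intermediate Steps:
d = 2/3 (d = -1/3*(-2) = 2/3 ≈ 0.66667)
J(f, N) = 32/27 (J(f, N) = 4*(2/3)**3 = 4*(8/27) = 32/27)
L(V, Y) = 3 + Y
z(S) = (-77/9 + 32*S/27)**2 (z(S) = ((-3 + S)*(32/27) - 5)**2 = ((-32/9 + 32*S/27) - 5)**2 = (-77/9 + 32*S/27)**2)
(z(w) + L(7, 7))**2 = ((231 - 32*(-5))**2/729 + (3 + 7))**2 = ((231 + 160)**2/729 + 10)**2 = ((1/729)*391**2 + 10)**2 = ((1/729)*152881 + 10)**2 = (152881/729 + 10)**2 = (160171/729)**2 = 25654749241/531441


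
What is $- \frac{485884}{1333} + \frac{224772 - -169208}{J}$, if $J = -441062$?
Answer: $- \frac{107415072074}{293967823} \approx -365.4$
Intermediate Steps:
$- \frac{485884}{1333} + \frac{224772 - -169208}{J} = - \frac{485884}{1333} + \frac{224772 - -169208}{-441062} = \left(-485884\right) \frac{1}{1333} + \left(224772 + 169208\right) \left(- \frac{1}{441062}\right) = - \frac{485884}{1333} + 393980 \left(- \frac{1}{441062}\right) = - \frac{485884}{1333} - \frac{196990}{220531} = - \frac{107415072074}{293967823}$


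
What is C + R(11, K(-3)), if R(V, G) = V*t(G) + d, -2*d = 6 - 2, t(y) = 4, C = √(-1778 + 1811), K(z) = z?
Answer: 42 + √33 ≈ 47.745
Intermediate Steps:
C = √33 ≈ 5.7446
d = -2 (d = -(6 - 2)/2 = -½*4 = -2)
R(V, G) = -2 + 4*V (R(V, G) = V*4 - 2 = 4*V - 2 = -2 + 4*V)
C + R(11, K(-3)) = √33 + (-2 + 4*11) = √33 + (-2 + 44) = √33 + 42 = 42 + √33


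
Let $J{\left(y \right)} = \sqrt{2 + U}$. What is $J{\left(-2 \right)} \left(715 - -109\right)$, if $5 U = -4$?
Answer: $\frac{824 \sqrt{30}}{5} \approx 902.65$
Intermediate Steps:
$U = - \frac{4}{5}$ ($U = \frac{1}{5} \left(-4\right) = - \frac{4}{5} \approx -0.8$)
$J{\left(y \right)} = \frac{\sqrt{30}}{5}$ ($J{\left(y \right)} = \sqrt{2 - \frac{4}{5}} = \sqrt{\frac{6}{5}} = \frac{\sqrt{30}}{5}$)
$J{\left(-2 \right)} \left(715 - -109\right) = \frac{\sqrt{30}}{5} \left(715 - -109\right) = \frac{\sqrt{30}}{5} \left(715 + 109\right) = \frac{\sqrt{30}}{5} \cdot 824 = \frac{824 \sqrt{30}}{5}$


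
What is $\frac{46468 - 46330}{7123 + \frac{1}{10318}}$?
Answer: $\frac{1423884}{73495115} \approx 0.019374$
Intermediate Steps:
$\frac{46468 - 46330}{7123 + \frac{1}{10318}} = \frac{138}{7123 + \frac{1}{10318}} = \frac{138}{\frac{73495115}{10318}} = 138 \cdot \frac{10318}{73495115} = \frac{1423884}{73495115}$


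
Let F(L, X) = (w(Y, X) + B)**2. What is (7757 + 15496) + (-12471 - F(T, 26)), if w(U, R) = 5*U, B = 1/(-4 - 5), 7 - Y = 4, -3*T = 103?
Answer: 855386/81 ≈ 10560.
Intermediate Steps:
T = -103/3 (T = -1/3*103 = -103/3 ≈ -34.333)
Y = 3 (Y = 7 - 1*4 = 7 - 4 = 3)
B = -1/9 (B = 1/(-9) = -1/9 ≈ -0.11111)
F(L, X) = 17956/81 (F(L, X) = (5*3 - 1/9)**2 = (15 - 1/9)**2 = (134/9)**2 = 17956/81)
(7757 + 15496) + (-12471 - F(T, 26)) = (7757 + 15496) + (-12471 - 1*17956/81) = 23253 + (-12471 - 17956/81) = 23253 - 1028107/81 = 855386/81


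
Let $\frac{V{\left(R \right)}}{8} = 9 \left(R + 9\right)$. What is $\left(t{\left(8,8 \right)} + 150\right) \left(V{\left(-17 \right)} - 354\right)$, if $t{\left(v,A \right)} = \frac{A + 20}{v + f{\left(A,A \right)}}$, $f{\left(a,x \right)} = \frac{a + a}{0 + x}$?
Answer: $-142104$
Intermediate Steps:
$f{\left(a,x \right)} = \frac{2 a}{x}$
$t{\left(v,A \right)} = \frac{20 + A}{2 + v}$ ($t{\left(v,A \right)} = \frac{A + 20}{v + \frac{2 A}{A}} = \frac{20 + A}{v + 2} = \frac{20 + A}{2 + v}$)
$V{\left(R \right)} = 648 + 72 R$ ($V{\left(R \right)} = 8 \cdot 9 \left(R + 9\right) = 8 \cdot 9 \left(9 + R\right) = 8 \left(81 + 9 R\right) = 648 + 72 R$)
$\left(t{\left(8,8 \right)} + 150\right) \left(V{\left(-17 \right)} - 354\right) = \left(\frac{20 + 8}{2 + 8} + 150\right) \left(\left(648 + 72 \left(-17\right)\right) - 354\right) = \left(\frac{1}{10} \cdot 28 + 150\right) \left(\left(648 - 1224\right) - 354\right) = \left(\frac{1}{10} \cdot 28 + 150\right) \left(-576 - 354\right) = \left(\frac{14}{5} + 150\right) \left(-930\right) = \frac{764}{5} \left(-930\right) = -142104$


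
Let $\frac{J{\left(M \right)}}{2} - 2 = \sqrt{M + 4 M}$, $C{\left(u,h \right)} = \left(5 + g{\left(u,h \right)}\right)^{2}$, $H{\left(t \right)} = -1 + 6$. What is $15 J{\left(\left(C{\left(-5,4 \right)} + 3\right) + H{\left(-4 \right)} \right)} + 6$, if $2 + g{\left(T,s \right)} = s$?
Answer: $66 + 30 \sqrt{285} \approx 572.46$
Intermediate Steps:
$g{\left(T,s \right)} = -2 + s$
$H{\left(t \right)} = 5$
$C{\left(u,h \right)} = \left(3 + h\right)^{2}$ ($C{\left(u,h \right)} = \left(5 + \left(-2 + h\right)\right)^{2} = \left(3 + h\right)^{2}$)
$J{\left(M \right)} = 4 + 2 \sqrt{5} \sqrt{M}$ ($J{\left(M \right)} = 4 + 2 \sqrt{M + 4 M} = 4 + 2 \sqrt{5 M} = 4 + 2 \sqrt{5} \sqrt{M}$)
$15 J{\left(\left(C{\left(-5,4 \right)} + 3\right) + H{\left(-4 \right)} \right)} + 6 = 15 \left(4 + 2 \sqrt{5} \sqrt{\left(\left(3 + 4\right)^{2} + 3\right) + 5}\right) + 6 = 15 \left(4 + 2 \sqrt{5} \sqrt{\left(7^{2} + 3\right) + 5}\right) + 6 = 15 \left(4 + 2 \sqrt{5} \sqrt{\left(49 + 3\right) + 5}\right) + 6 = 15 \left(4 + 2 \sqrt{5} \sqrt{52 + 5}\right) + 6 = 15 \left(4 + 2 \sqrt{5} \sqrt{57}\right) + 6 = 15 \left(4 + 2 \sqrt{285}\right) + 6 = \left(60 + 30 \sqrt{285}\right) + 6 = 66 + 30 \sqrt{285}$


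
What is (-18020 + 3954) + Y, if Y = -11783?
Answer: -25849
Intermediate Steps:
(-18020 + 3954) + Y = (-18020 + 3954) - 11783 = -14066 - 11783 = -25849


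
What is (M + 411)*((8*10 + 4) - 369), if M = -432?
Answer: 5985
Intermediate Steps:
(M + 411)*((8*10 + 4) - 369) = (-432 + 411)*((8*10 + 4) - 369) = -21*((80 + 4) - 369) = -21*(84 - 369) = -21*(-285) = 5985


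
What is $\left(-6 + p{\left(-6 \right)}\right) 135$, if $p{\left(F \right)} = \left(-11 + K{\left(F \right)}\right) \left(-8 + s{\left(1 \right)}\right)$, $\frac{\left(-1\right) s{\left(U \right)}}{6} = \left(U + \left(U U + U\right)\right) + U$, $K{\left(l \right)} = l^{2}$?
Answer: $-108810$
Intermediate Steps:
$s{\left(U \right)} = - 18 U - 6 U^{2}$ ($s{\left(U \right)} = - 6 \left(\left(U + \left(U U + U\right)\right) + U\right) = - 6 \left(\left(U + \left(U^{2} + U\right)\right) + U\right) = - 6 \left(\left(U + \left(U + U^{2}\right)\right) + U\right) = - 6 \left(\left(U^{2} + 2 U\right) + U\right) = - 6 \left(U^{2} + 3 U\right) = - 18 U - 6 U^{2}$)
$p{\left(F \right)} = 352 - 32 F^{2}$ ($p{\left(F \right)} = \left(-11 + F^{2}\right) \left(-8 - 6 \left(3 + 1\right)\right) = \left(-11 + F^{2}\right) \left(-8 - 6 \cdot 4\right) = \left(-11 + F^{2}\right) \left(-8 - 24\right) = \left(-11 + F^{2}\right) \left(-32\right) = 352 - 32 F^{2}$)
$\left(-6 + p{\left(-6 \right)}\right) 135 = \left(-6 + \left(352 - 32 \left(-6\right)^{2}\right)\right) 135 = \left(-6 + \left(352 - 1152\right)\right) 135 = \left(-6 - 800\right) 135 = \left(-806\right) 135 = -108810$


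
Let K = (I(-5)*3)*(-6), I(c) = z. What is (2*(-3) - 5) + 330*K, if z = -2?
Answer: 11869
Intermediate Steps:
I(c) = -2
K = 36 (K = -2*3*(-6) = -6*(-6) = 36)
(2*(-3) - 5) + 330*K = (2*(-3) - 5) + 330*36 = (-6 - 5) + 11880 = -11 + 11880 = 11869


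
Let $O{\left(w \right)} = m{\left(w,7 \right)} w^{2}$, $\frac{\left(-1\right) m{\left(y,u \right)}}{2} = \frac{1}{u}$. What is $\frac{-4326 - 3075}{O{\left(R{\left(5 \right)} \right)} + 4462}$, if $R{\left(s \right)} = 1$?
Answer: $- \frac{51807}{31232} \approx -1.6588$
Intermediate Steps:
$m{\left(y,u \right)} = - \frac{2}{u}$
$O{\left(w \right)} = - \frac{2 w^{2}}{7}$ ($O{\left(w \right)} = - \frac{2}{7} w^{2} = \left(-2\right) \frac{1}{7} w^{2} = - \frac{2 w^{2}}{7}$)
$\frac{-4326 - 3075}{O{\left(R{\left(5 \right)} \right)} + 4462} = \frac{-4326 - 3075}{- \frac{2 \cdot 1^{2}}{7} + 4462} = - \frac{7401}{\left(- \frac{2}{7}\right) 1 + 4462} = - \frac{7401}{- \frac{2}{7} + 4462} = - \frac{7401}{\frac{31232}{7}} = \left(-7401\right) \frac{7}{31232} = - \frac{51807}{31232}$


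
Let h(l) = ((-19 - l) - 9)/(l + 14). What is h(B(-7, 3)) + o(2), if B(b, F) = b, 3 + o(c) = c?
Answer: -4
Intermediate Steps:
o(c) = -3 + c
h(l) = (-28 - l)/(14 + l)
h(B(-7, 3)) + o(2) = (-28 - 1*(-7))/(14 - 7) + (-3 + 2) = (-28 + 7)/7 - 1 = (⅐)*(-21) - 1 = -3 - 1 = -4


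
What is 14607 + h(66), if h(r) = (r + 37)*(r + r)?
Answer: 28203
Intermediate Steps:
h(r) = 2*r*(37 + r) (h(r) = (37 + r)*(2*r) = 2*r*(37 + r))
14607 + h(66) = 14607 + 2*66*(37 + 66) = 14607 + 2*66*103 = 14607 + 13596 = 28203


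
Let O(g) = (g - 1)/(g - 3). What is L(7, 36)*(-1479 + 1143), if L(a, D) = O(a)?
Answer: -504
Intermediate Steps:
O(g) = (-1 + g)/(-3 + g)
L(a, D) = (-1 + a)/(-3 + a)
L(7, 36)*(-1479 + 1143) = ((-1 + 7)/(-3 + 7))*(-1479 + 1143) = (6/4)*(-336) = ((¼)*6)*(-336) = (3/2)*(-336) = -504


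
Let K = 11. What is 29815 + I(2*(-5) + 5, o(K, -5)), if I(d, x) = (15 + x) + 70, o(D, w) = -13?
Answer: 29887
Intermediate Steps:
I(d, x) = 85 + x
29815 + I(2*(-5) + 5, o(K, -5)) = 29815 + (85 - 13) = 29815 + 72 = 29887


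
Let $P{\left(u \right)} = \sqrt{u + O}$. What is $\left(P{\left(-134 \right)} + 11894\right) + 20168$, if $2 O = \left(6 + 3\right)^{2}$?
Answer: $32062 + \frac{i \sqrt{374}}{2} \approx 32062.0 + 9.6695 i$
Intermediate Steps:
$O = \frac{81}{2}$ ($O = \frac{\left(6 + 3\right)^{2}}{2} = \frac{9^{2}}{2} = \frac{1}{2} \cdot 81 = \frac{81}{2} \approx 40.5$)
$P{\left(u \right)} = \sqrt{\frac{81}{2} + u}$ ($P{\left(u \right)} = \sqrt{u + \frac{81}{2}} = \sqrt{\frac{81}{2} + u}$)
$\left(P{\left(-134 \right)} + 11894\right) + 20168 = \left(\frac{\sqrt{162 + 4 \left(-134\right)}}{2} + 11894\right) + 20168 = \left(\frac{\sqrt{162 - 536}}{2} + 11894\right) + 20168 = \left(\frac{\sqrt{-374}}{2} + 11894\right) + 20168 = \left(\frac{i \sqrt{374}}{2} + 11894\right) + 20168 = \left(11894 + \frac{i \sqrt{374}}{2}\right) + 20168 = 32062 + \frac{i \sqrt{374}}{2}$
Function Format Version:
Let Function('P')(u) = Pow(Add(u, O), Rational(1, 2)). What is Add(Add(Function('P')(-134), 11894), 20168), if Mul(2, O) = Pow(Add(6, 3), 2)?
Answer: Add(32062, Mul(Rational(1, 2), I, Pow(374, Rational(1, 2)))) ≈ Add(32062., Mul(9.6695, I))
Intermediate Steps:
O = Rational(81, 2) (O = Mul(Rational(1, 2), Pow(Add(6, 3), 2)) = Mul(Rational(1, 2), Pow(9, 2)) = Mul(Rational(1, 2), 81) = Rational(81, 2) ≈ 40.500)
Function('P')(u) = Pow(Add(Rational(81, 2), u), Rational(1, 2)) (Function('P')(u) = Pow(Add(u, Rational(81, 2)), Rational(1, 2)) = Pow(Add(Rational(81, 2), u), Rational(1, 2)))
Add(Add(Function('P')(-134), 11894), 20168) = Add(Add(Mul(Rational(1, 2), Pow(Add(162, Mul(4, -134)), Rational(1, 2))), 11894), 20168) = Add(Add(Mul(Rational(1, 2), Pow(Add(162, -536), Rational(1, 2))), 11894), 20168) = Add(Add(Mul(Rational(1, 2), Pow(-374, Rational(1, 2))), 11894), 20168) = Add(Add(Mul(Rational(1, 2), Mul(I, Pow(374, Rational(1, 2)))), 11894), 20168) = Add(Add(Mul(Rational(1, 2), I, Pow(374, Rational(1, 2))), 11894), 20168) = Add(Add(11894, Mul(Rational(1, 2), I, Pow(374, Rational(1, 2)))), 20168) = Add(32062, Mul(Rational(1, 2), I, Pow(374, Rational(1, 2))))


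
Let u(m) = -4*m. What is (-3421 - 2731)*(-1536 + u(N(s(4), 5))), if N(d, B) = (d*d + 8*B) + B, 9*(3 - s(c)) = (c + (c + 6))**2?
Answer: 1557932480/81 ≈ 1.9234e+7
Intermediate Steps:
s(c) = 3 - (6 + 2*c)**2/9 (s(c) = 3 - (c + (c + 6))**2/9 = 3 - (c + (6 + c))**2/9 = 3 - (6 + 2*c)**2/9)
N(d, B) = d**2 + 9*B (N(d, B) = (d**2 + 8*B) + B = d**2 + 9*B)
(-3421 - 2731)*(-1536 + u(N(s(4), 5))) = (-3421 - 2731)*(-1536 - 4*((3 - 4*(3 + 4)**2/9)**2 + 9*5)) = -6152*(-1536 - 4*((3 - 4/9*7**2)**2 + 45)) = -6152*(-1536 - 4*((3 - 4/9*49)**2 + 45)) = -6152*(-1536 - 4*((3 - 196/9)**2 + 45)) = -6152*(-1536 - 4*((-169/9)**2 + 45)) = -6152*(-1536 - 4*(28561/81 + 45)) = -6152*(-1536 - 4*32206/81) = -6152*(-1536 - 128824/81) = -6152*(-253240/81) = 1557932480/81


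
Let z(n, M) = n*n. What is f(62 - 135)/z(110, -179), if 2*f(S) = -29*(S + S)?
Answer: 2117/12100 ≈ 0.17496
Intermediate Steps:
z(n, M) = n²
f(S) = -29*S (f(S) = (-29*(S + S))/2 = (-58*S)/2 = -29*S)
f(62 - 135)/z(110, -179) = (-29*(62 - 135))/(110²) = -29*(-73)/12100 = 2117*(1/12100) = 2117/12100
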